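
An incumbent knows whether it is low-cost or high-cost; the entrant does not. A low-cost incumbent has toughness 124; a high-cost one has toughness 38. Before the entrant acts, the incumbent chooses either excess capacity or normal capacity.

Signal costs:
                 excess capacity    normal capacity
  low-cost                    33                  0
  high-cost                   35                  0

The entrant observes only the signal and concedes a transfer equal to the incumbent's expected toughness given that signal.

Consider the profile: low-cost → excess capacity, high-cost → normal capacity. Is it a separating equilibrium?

No

If types separate, excess capacity earns payment 124 and normal capacity earns 38.
Low-cost: excess capacity gives 124 − 33 = 91; normal capacity gives 38 − 0 = 38. No deviation. ✓
High-cost: normal capacity gives 38 − 0 = 38; excess capacity gives 124 − 35 = 89. Would deviate. ✗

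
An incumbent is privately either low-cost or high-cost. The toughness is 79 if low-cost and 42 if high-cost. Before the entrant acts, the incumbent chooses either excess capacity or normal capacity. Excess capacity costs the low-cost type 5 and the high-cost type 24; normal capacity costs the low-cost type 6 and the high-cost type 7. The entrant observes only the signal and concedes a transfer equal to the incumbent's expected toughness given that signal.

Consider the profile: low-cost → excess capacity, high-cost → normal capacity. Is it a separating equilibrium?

No

If types separate, excess capacity earns payment 79 and normal capacity earns 42.
Low-cost: excess capacity gives 79 − 5 = 74; normal capacity gives 42 − 6 = 36. No deviation. ✓
High-cost: normal capacity gives 42 − 7 = 35; excess capacity gives 79 − 24 = 55. Would deviate. ✗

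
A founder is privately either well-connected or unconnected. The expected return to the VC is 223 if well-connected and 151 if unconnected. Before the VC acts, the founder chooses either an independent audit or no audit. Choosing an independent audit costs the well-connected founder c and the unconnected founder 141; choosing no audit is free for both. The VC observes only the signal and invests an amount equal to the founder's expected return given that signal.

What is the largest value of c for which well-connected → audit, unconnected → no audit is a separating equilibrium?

Under separation: audit → well-connected (pays 223); no audit → unconnected (pays 151).
Unconnected: 151 − 0 = 151 ≥ 223 − 141 = 82. Holds regardless of c. ✓
Well-connected: 223 − c ≥ 151 − 0, so c ≤ 223 − 151 = 72.

72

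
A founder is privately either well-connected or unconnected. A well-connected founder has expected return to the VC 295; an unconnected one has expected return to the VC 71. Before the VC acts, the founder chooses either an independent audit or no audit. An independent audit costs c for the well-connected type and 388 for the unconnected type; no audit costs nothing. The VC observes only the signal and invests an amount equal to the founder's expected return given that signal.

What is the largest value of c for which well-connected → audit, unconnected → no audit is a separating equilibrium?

Under separation: audit → well-connected (pays 295); no audit → unconnected (pays 71).
Unconnected: 71 − 0 = 71 ≥ 295 − 388 = -93. Holds regardless of c. ✓
Well-connected: 295 − c ≥ 71 − 0, so c ≤ 295 − 71 = 224.

224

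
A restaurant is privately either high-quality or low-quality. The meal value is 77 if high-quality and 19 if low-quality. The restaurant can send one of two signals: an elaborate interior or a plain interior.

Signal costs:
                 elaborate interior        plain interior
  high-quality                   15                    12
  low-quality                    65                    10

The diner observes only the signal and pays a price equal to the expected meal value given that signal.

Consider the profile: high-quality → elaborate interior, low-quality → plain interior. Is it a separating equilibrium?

No

If types separate, elaborate interior earns payment 77 and plain interior earns 19.
High-quality: elaborate interior gives 77 − 15 = 62; plain interior gives 19 − 12 = 7. No deviation. ✓
Low-quality: plain interior gives 19 − 10 = 9; elaborate interior gives 77 − 65 = 12. Would deviate. ✗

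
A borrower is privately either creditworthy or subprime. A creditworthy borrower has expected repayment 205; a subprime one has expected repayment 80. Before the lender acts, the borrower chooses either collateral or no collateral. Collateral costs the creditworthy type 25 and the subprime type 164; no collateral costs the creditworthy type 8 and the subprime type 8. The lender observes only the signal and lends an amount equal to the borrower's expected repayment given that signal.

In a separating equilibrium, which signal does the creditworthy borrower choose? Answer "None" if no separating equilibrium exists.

Try creditworthy → collateral, subprime → no collateral:
  Under separation the lender infers type exactly: collateral → creditworthy (pays 205), no collateral → subprime (pays 80).
  Creditworthy: collateral gives 205 − 25 = 180; no collateral gives 80 − 8 = 72. No deviation. ✓
  Subprime: no collateral gives 80 − 8 = 72; collateral gives 205 − 164 = 41. No deviation. ✓
Both hold — the creditworthy type sends collateral.

collateral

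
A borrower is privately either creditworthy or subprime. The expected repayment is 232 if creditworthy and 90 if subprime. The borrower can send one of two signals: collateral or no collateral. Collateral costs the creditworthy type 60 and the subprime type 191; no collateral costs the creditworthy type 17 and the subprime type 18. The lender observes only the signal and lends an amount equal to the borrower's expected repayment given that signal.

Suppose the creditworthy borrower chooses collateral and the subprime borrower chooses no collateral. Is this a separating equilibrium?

If types separate, collateral earns payment 232 and no collateral earns 90.
Creditworthy: collateral gives 232 − 60 = 172; no collateral gives 90 − 17 = 73. No deviation. ✓
Subprime: no collateral gives 90 − 18 = 72; collateral gives 232 − 191 = 41. No deviation. ✓
Both incentive constraints hold.

Yes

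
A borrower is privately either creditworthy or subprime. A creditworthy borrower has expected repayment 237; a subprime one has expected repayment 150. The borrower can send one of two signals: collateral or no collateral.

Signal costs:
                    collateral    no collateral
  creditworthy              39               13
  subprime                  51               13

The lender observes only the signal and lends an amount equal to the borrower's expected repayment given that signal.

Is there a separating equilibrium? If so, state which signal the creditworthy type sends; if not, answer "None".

Try creditworthy → collateral, subprime → no collateral:
  Under separation the lender infers type exactly: collateral → creditworthy (pays 237), no collateral → subprime (pays 150).
  Creditworthy: collateral gives 237 − 39 = 198; no collateral gives 150 − 13 = 137. No deviation. ✓
  Subprime: no collateral gives 150 − 13 = 137; collateral gives 237 − 51 = 186. Would deviate. ✗
Try creditworthy → no collateral, subprime → collateral:
  Under separation the lender infers type exactly: no collateral → creditworthy (pays 237), collateral → subprime (pays 150).
  Creditworthy: no collateral gives 237 − 13 = 224; collateral gives 150 − 39 = 111. No deviation. ✓
  Subprime: collateral gives 150 − 51 = 99; no collateral gives 237 − 13 = 224. Would deviate. ✗
Neither assignment is incentive-compatible.

None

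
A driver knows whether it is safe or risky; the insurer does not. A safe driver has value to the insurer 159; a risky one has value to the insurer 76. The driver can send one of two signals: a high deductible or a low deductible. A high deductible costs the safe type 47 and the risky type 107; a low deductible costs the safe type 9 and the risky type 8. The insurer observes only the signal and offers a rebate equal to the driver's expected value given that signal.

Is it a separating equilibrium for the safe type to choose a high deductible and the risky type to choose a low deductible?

Yes

If types separate, high deductible earns payment 159 and low deductible earns 76.
Safe: high deductible gives 159 − 47 = 112; low deductible gives 76 − 9 = 67. No deviation. ✓
Risky: low deductible gives 76 − 8 = 68; high deductible gives 159 − 107 = 52. No deviation. ✓
Neither type gains from mimicking the other.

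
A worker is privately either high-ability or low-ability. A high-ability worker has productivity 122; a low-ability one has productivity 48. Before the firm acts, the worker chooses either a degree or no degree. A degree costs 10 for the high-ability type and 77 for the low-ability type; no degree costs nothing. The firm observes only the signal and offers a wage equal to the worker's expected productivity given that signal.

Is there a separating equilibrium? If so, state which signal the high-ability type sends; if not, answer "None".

Try high-ability → degree, low-ability → no degree:
  Under separation the firm infers type exactly: degree → high-ability (pays 122), no degree → low-ability (pays 48).
  High-ability: degree gives 122 − 10 = 112; no degree gives 48 − 0 = 48. No deviation. ✓
  Low-ability: no degree gives 48 − 0 = 48; degree gives 122 − 77 = 45. No deviation. ✓
Both hold — the high-ability type sends degree.

degree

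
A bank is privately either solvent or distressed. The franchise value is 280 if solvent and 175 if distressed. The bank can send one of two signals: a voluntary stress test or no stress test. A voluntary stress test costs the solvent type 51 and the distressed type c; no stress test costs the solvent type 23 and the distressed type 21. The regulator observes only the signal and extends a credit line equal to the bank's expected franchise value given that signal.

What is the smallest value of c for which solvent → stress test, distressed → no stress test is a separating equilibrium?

Under separation: stress test → solvent (pays 280); no stress test → distressed (pays 175).
Solvent: 280 − 51 = 229 ≥ 175 − 23 = 152. Holds regardless of c. ✓
Distressed: 175 − 21 ≥ 280 − c, so c ≥ 280 − 154 = 126.

126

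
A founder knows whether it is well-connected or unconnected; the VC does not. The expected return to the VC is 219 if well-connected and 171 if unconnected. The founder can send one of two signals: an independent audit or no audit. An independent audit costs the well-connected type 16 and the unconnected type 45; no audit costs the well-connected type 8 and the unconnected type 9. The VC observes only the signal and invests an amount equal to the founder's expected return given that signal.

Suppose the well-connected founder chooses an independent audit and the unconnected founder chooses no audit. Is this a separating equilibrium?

If types separate, audit earns payment 219 and no audit earns 171.
Well-connected: audit gives 219 − 16 = 203; no audit gives 171 − 8 = 163. No deviation. ✓
Unconnected: no audit gives 171 − 9 = 162; audit gives 219 − 45 = 174. Would deviate. ✗

No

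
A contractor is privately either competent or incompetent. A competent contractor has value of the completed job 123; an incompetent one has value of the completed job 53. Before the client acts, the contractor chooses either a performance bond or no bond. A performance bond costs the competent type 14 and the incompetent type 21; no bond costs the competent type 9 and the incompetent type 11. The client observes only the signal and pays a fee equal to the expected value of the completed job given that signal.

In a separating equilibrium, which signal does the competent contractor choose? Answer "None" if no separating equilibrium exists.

None

Try competent → bond, incompetent → no bond:
  Under separation the client infers type exactly: bond → competent (pays 123), no bond → incompetent (pays 53).
  Competent: bond gives 123 − 14 = 109; no bond gives 53 − 9 = 44. No deviation. ✓
  Incompetent: no bond gives 53 − 11 = 42; bond gives 123 − 21 = 102. Would deviate. ✗
Try competent → no bond, incompetent → bond:
  Under separation the client infers type exactly: no bond → competent (pays 123), bond → incompetent (pays 53).
  Competent: no bond gives 123 − 9 = 114; bond gives 53 − 14 = 39. No deviation. ✓
  Incompetent: bond gives 53 − 21 = 32; no bond gives 123 − 11 = 112. Would deviate. ✗
Neither assignment is incentive-compatible.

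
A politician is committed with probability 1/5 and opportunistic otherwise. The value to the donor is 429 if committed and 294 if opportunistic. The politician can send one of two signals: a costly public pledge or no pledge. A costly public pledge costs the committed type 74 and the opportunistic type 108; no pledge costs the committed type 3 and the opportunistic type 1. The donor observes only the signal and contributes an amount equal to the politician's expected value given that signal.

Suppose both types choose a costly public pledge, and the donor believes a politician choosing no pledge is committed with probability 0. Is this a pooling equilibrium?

No

At the pooled signal (pledge) the donor holds the prior 1/5 and pays 1/5·429 + 4/5·294 = 321. Off-path (no pledge) belief 0 gives 0·429 + 1·294 = 294.
Committed: pledge gives 321 − 74 = 247; no pledge gives 294 − 3 = 291. Deviates. ✗
Opportunistic: pledge gives 321 − 108 = 213; no pledge gives 294 − 1 = 293. Deviates. ✗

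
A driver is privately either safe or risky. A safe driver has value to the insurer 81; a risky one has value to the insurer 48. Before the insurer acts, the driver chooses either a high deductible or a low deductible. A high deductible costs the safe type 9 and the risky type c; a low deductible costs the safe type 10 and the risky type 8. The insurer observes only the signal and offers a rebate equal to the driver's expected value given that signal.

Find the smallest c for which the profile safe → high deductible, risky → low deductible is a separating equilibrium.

41

Under separation: high deductible → safe (pays 81); low deductible → risky (pays 48).
Safe: 81 − 9 = 72 ≥ 48 − 10 = 38. Holds regardless of c. ✓
Risky: 48 − 8 ≥ 81 − c, so c ≥ 81 − 40 = 41.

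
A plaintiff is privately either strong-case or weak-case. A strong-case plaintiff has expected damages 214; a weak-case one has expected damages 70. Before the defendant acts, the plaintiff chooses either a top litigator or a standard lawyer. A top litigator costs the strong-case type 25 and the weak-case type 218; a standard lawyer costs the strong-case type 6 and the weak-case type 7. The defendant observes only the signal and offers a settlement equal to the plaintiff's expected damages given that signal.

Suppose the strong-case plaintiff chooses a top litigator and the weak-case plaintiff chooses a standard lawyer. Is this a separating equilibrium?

Under separation the defendant infers type exactly: top litigator → strong-case (pays 214), standard lawyer → weak-case (pays 70).
Strong-case: top litigator gives 214 − 25 = 189; standard lawyer gives 70 − 6 = 64. No deviation. ✓
Weak-case: standard lawyer gives 70 − 7 = 63; top litigator gives 214 − 218 = -4. No deviation. ✓
Both incentive constraints hold.

Yes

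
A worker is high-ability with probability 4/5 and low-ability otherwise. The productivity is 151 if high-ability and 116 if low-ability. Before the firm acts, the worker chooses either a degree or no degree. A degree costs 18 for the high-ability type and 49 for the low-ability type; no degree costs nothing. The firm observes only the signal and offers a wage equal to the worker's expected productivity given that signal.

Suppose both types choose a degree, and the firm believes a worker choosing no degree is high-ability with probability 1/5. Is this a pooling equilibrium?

At the pooled signal (degree) the firm holds the prior 4/5 and pays 4/5·151 + 1/5·116 = 144. Off-path (no degree) belief 1/5 gives 1/5·151 + 4/5·116 = 123.
High-ability: degree gives 144 − 18 = 126; no degree gives 123 − 0 = 123. Stays. ✓
Low-ability: degree gives 144 − 49 = 95; no degree gives 123 − 0 = 123. Deviates. ✗

No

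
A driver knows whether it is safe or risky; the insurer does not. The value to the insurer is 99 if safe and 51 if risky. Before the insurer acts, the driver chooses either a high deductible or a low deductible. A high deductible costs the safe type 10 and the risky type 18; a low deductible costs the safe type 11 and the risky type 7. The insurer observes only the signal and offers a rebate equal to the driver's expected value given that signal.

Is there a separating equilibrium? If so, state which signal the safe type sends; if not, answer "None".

None

Try safe → high deductible, risky → low deductible:
  If types separate, high deductible earns payment 99 and low deductible earns 51.
  Safe: high deductible gives 99 − 10 = 89; low deductible gives 51 − 11 = 40. No deviation. ✓
  Risky: low deductible gives 51 − 7 = 44; high deductible gives 99 − 18 = 81. Would deviate. ✗
Try safe → low deductible, risky → high deductible:
  If types separate, low deductible earns payment 99 and high deductible earns 51.
  Safe: low deductible gives 99 − 11 = 88; high deductible gives 51 − 10 = 41. No deviation. ✓
  Risky: high deductible gives 51 − 18 = 33; low deductible gives 99 − 7 = 92. Would deviate. ✗
Neither assignment is incentive-compatible.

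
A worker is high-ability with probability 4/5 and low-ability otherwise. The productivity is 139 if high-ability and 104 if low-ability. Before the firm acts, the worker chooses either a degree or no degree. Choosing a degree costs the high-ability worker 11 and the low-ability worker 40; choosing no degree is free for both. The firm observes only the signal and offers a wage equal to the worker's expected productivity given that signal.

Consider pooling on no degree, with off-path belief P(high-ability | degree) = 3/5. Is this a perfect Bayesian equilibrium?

Yes

On the equilibrium path (no degree) the firm holds the prior 4/5 and pays 4/5·139 + 1/5·104 = 132. Off-path (degree) belief 3/5 gives 3/5·139 + 2/5·104 = 125.
High-ability: no degree gives 132 − 0 = 132; degree gives 125 − 11 = 114. Stays. ✓
Low-ability: no degree gives 132 − 0 = 132; degree gives 125 − 40 = 85. Stays. ✓
Beliefs are Bayes-consistent on-path and both types best-respond.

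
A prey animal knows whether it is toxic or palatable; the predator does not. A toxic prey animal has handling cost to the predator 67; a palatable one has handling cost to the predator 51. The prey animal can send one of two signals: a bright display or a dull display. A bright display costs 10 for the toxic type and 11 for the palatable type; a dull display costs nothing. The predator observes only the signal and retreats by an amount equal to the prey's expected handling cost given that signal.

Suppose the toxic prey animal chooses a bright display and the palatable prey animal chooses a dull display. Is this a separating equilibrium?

Under separation the predator infers type exactly: bright display → toxic (pays 67), dull display → palatable (pays 51).
Toxic: bright display gives 67 − 10 = 57; dull display gives 51 − 0 = 51. No deviation. ✓
Palatable: dull display gives 51 − 0 = 51; bright display gives 67 − 11 = 56. Would deviate. ✗

No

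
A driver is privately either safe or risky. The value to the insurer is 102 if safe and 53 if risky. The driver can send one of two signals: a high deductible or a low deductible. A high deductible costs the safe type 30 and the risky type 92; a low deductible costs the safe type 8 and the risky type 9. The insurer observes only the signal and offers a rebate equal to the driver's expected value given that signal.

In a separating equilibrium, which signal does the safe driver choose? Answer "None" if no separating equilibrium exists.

high deductible

Try safe → high deductible, risky → low deductible:
  Under separation the insurer infers type exactly: high deductible → safe (pays 102), low deductible → risky (pays 53).
  Safe: high deductible gives 102 − 30 = 72; low deductible gives 53 − 8 = 45. No deviation. ✓
  Risky: low deductible gives 53 − 9 = 44; high deductible gives 102 − 92 = 10. No deviation. ✓
Both hold — the safe type sends high deductible.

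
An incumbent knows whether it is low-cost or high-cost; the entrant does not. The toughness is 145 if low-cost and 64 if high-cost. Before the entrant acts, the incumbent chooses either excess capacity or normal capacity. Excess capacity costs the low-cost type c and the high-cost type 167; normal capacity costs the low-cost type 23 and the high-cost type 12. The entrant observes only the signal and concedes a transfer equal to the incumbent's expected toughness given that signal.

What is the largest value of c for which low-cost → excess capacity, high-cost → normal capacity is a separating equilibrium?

Under separation: excess capacity → low-cost (pays 145); normal capacity → high-cost (pays 64).
High-cost: 64 − 12 = 52 ≥ 145 − 167 = -22. Holds regardless of c. ✓
Low-cost: 145 − c ≥ 64 − 23, so c ≤ 145 − 41 = 104.

104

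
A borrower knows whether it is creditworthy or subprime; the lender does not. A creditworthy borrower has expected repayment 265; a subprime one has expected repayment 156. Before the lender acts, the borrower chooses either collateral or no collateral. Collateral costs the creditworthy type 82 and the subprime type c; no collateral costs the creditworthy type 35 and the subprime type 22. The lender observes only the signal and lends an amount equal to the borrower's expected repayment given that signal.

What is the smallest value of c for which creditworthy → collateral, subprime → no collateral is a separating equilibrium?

Under separation: collateral → creditworthy (pays 265); no collateral → subprime (pays 156).
Creditworthy: 265 − 82 = 183 ≥ 156 − 35 = 121. Holds regardless of c. ✓
Subprime: 156 − 22 ≥ 265 − c, so c ≥ 265 − 134 = 131.

131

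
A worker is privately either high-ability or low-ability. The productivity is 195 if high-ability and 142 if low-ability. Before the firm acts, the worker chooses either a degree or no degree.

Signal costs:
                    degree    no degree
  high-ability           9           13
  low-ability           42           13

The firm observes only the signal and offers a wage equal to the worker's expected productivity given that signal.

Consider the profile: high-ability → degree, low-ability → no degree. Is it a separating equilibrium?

If types separate, degree earns payment 195 and no degree earns 142.
High-ability: degree gives 195 − 9 = 186; no degree gives 142 − 13 = 129. No deviation. ✓
Low-ability: no degree gives 142 − 13 = 129; degree gives 195 − 42 = 153. Would deviate. ✗

No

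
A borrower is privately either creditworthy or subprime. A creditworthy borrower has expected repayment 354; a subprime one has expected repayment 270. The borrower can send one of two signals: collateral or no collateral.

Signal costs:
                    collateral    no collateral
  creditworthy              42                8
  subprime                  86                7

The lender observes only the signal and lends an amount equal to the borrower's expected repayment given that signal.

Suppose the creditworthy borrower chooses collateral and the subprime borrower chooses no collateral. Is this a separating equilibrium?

No

If types separate, collateral earns payment 354 and no collateral earns 270.
Creditworthy: collateral gives 354 − 42 = 312; no collateral gives 270 − 8 = 262. No deviation. ✓
Subprime: no collateral gives 270 − 7 = 263; collateral gives 354 − 86 = 268. Would deviate. ✗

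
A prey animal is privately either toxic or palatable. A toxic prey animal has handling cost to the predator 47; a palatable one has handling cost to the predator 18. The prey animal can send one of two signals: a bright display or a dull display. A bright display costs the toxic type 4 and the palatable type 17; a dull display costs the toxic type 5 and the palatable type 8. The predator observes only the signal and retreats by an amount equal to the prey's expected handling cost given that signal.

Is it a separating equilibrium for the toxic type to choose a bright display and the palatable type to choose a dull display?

No

If types separate, bright display earns payment 47 and dull display earns 18.
Toxic: bright display gives 47 − 4 = 43; dull display gives 18 − 5 = 13. No deviation. ✓
Palatable: dull display gives 18 − 8 = 10; bright display gives 47 − 17 = 30. Would deviate. ✗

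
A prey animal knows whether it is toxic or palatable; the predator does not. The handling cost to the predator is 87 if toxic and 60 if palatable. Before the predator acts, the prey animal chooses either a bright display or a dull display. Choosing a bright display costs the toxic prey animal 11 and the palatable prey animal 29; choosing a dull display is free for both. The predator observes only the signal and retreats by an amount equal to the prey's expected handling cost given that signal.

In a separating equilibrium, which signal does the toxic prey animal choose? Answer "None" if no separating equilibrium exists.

Try toxic → bright display, palatable → dull display:
  Under separation the predator infers type exactly: bright display → toxic (pays 87), dull display → palatable (pays 60).
  Toxic: bright display gives 87 − 11 = 76; dull display gives 60 − 0 = 60. No deviation. ✓
  Palatable: dull display gives 60 − 0 = 60; bright display gives 87 − 29 = 58. No deviation. ✓
Both hold — the toxic type sends bright display.

bright display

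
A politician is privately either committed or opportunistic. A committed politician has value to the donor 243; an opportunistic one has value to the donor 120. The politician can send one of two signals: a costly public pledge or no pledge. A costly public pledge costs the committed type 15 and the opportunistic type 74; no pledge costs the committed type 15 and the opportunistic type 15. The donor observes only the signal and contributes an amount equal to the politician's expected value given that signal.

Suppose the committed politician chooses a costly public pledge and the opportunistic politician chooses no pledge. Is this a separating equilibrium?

If types separate, pledge earns payment 243 and no pledge earns 120.
Committed: pledge gives 243 − 15 = 228; no pledge gives 120 − 15 = 105. No deviation. ✓
Opportunistic: no pledge gives 120 − 15 = 105; pledge gives 243 − 74 = 169. Would deviate. ✗

No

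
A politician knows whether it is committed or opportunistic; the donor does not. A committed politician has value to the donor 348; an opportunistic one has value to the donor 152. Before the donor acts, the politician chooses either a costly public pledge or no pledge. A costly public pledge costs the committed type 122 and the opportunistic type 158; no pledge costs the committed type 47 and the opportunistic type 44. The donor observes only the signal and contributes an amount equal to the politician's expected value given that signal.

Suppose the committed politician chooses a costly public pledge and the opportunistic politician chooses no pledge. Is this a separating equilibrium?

No

If types separate, pledge earns payment 348 and no pledge earns 152.
Committed: pledge gives 348 − 122 = 226; no pledge gives 152 − 47 = 105. No deviation. ✓
Opportunistic: no pledge gives 152 − 44 = 108; pledge gives 348 − 158 = 190. Would deviate. ✗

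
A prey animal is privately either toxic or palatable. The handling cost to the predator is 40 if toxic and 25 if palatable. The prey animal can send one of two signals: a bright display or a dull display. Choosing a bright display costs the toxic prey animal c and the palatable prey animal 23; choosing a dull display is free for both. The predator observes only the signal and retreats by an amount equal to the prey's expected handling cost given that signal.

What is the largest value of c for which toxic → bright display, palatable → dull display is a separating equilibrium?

Under separation: bright display → toxic (pays 40); dull display → palatable (pays 25).
Palatable: 25 − 0 = 25 ≥ 40 − 23 = 17. Holds regardless of c. ✓
Toxic: 40 − c ≥ 25 − 0, so c ≤ 40 − 25 = 15.

15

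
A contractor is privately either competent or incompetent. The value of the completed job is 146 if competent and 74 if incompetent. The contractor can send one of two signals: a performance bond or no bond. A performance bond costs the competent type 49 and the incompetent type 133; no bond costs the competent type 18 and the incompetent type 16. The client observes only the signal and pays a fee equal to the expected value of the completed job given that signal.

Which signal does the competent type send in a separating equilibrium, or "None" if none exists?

Try competent → bond, incompetent → no bond:
  If types separate, bond earns payment 146 and no bond earns 74.
  Competent: bond gives 146 − 49 = 97; no bond gives 74 − 18 = 56. No deviation. ✓
  Incompetent: no bond gives 74 − 16 = 58; bond gives 146 − 133 = 13. No deviation. ✓
Both hold — the competent type sends bond.

bond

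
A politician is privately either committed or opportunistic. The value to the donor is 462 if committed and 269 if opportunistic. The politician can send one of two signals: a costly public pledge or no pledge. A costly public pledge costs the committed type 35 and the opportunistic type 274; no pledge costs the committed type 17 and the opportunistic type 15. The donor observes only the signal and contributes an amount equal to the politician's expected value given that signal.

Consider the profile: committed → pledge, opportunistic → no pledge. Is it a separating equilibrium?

If types separate, pledge earns payment 462 and no pledge earns 269.
Committed: pledge gives 462 − 35 = 427; no pledge gives 269 − 17 = 252. No deviation. ✓
Opportunistic: no pledge gives 269 − 15 = 254; pledge gives 462 − 274 = 188. No deviation. ✓
Neither type gains from mimicking the other.

Yes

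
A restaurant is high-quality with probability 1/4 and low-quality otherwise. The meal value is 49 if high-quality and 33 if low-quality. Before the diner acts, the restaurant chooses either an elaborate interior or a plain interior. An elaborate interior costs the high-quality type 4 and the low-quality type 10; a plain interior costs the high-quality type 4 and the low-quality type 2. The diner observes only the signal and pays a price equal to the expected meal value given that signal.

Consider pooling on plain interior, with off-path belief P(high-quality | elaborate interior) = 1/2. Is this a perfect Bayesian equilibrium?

At the pooled signal (plain interior) the diner holds the prior 1/4 and pays 1/4·49 + 3/4·33 = 37. Off-path (elaborate interior) belief 1/2 gives 1/2·49 + 1/2·33 = 41.
High-quality: plain interior gives 37 − 4 = 33; elaborate interior gives 41 − 4 = 37. Deviates. ✗
Low-quality: plain interior gives 37 − 2 = 35; elaborate interior gives 41 − 10 = 31. Stays. ✓

No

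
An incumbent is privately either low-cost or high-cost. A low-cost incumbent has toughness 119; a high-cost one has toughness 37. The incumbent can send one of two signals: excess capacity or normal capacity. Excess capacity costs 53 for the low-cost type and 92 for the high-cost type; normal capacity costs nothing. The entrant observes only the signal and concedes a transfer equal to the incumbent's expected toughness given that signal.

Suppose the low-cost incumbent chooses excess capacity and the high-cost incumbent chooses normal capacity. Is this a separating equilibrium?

Yes

Under separation the entrant infers type exactly: excess capacity → low-cost (pays 119), normal capacity → high-cost (pays 37).
Low-cost: excess capacity gives 119 − 53 = 66; normal capacity gives 37 − 0 = 37. No deviation. ✓
High-cost: normal capacity gives 37 − 0 = 37; excess capacity gives 119 − 92 = 27. No deviation. ✓
Neither type gains from mimicking the other.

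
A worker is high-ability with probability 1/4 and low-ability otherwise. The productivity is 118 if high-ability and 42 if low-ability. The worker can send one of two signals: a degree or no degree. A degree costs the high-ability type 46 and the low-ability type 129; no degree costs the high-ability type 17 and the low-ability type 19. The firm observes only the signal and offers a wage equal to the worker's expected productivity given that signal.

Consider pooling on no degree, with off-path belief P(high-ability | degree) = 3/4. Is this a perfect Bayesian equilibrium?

At the pooled signal (no degree) the firm holds the prior 1/4 and pays 1/4·118 + 3/4·42 = 61. Off-path (degree) belief 3/4 gives 3/4·118 + 1/4·42 = 99.
High-ability: no degree gives 61 − 17 = 44; degree gives 99 − 46 = 53. Deviates. ✗
Low-ability: no degree gives 61 − 19 = 42; degree gives 99 − 129 = -30. Stays. ✓

No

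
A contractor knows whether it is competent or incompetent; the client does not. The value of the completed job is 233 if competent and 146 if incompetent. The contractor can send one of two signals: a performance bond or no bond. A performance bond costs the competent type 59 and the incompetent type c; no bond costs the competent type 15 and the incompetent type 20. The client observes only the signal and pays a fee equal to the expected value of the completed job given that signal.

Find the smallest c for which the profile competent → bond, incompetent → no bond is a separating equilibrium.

Under separation: bond → competent (pays 233); no bond → incompetent (pays 146).
Competent: 233 − 59 = 174 ≥ 146 − 15 = 131. Holds regardless of c. ✓
Incompetent: 146 − 20 ≥ 233 − c, so c ≥ 233 − 126 = 107.

107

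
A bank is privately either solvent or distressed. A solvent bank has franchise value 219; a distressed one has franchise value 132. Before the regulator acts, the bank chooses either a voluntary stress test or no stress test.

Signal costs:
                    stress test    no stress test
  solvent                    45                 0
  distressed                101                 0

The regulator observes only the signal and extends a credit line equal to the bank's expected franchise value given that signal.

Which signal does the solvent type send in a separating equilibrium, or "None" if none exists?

Try solvent → stress test, distressed → no stress test:
  If types separate, stress test earns payment 219 and no stress test earns 132.
  Solvent: stress test gives 219 − 45 = 174; no stress test gives 132 − 0 = 132. No deviation. ✓
  Distressed: no stress test gives 132 − 0 = 132; stress test gives 219 − 101 = 118. No deviation. ✓
Both hold — the solvent type sends stress test.

stress test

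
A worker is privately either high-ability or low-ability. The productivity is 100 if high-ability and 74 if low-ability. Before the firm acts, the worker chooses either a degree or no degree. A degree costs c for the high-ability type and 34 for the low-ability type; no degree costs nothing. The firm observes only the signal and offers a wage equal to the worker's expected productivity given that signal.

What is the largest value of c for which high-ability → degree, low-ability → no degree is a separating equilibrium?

Under separation: degree → high-ability (pays 100); no degree → low-ability (pays 74).
Low-ability: 74 − 0 = 74 ≥ 100 − 34 = 66. Holds regardless of c. ✓
High-ability: 100 − c ≥ 74 − 0, so c ≤ 100 − 74 = 26.

26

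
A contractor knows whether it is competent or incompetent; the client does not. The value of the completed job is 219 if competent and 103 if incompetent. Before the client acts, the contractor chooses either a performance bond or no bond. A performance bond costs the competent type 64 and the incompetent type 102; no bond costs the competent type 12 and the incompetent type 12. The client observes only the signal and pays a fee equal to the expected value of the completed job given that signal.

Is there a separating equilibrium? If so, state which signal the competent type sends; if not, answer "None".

Try competent → bond, incompetent → no bond:
  If types separate, bond earns payment 219 and no bond earns 103.
  Competent: bond gives 219 − 64 = 155; no bond gives 103 − 12 = 91. No deviation. ✓
  Incompetent: no bond gives 103 − 12 = 91; bond gives 219 − 102 = 117. Would deviate. ✗
Try competent → no bond, incompetent → bond:
  If types separate, no bond earns payment 219 and bond earns 103.
  Competent: no bond gives 219 − 12 = 207; bond gives 103 − 64 = 39. No deviation. ✓
  Incompetent: bond gives 103 − 102 = 1; no bond gives 219 − 12 = 207. Would deviate. ✗
Neither assignment is incentive-compatible.

None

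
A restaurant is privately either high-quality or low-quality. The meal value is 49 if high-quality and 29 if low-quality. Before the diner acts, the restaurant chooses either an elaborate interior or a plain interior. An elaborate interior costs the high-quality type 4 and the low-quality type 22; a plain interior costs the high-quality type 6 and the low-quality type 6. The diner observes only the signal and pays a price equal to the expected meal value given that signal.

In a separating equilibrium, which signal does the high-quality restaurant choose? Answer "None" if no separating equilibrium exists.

Try high-quality → elaborate interior, low-quality → plain interior:
  If types separate, elaborate interior earns payment 49 and plain interior earns 29.
  High-quality: elaborate interior gives 49 − 4 = 45; plain interior gives 29 − 6 = 23. No deviation. ✓
  Low-quality: plain interior gives 29 − 6 = 23; elaborate interior gives 49 − 22 = 27. Would deviate. ✗
Try high-quality → plain interior, low-quality → elaborate interior:
  If types separate, plain interior earns payment 49 and elaborate interior earns 29.
  High-quality: plain interior gives 49 − 6 = 43; elaborate interior gives 29 − 4 = 25. No deviation. ✓
  Low-quality: elaborate interior gives 29 − 22 = 7; plain interior gives 49 − 6 = 43. Would deviate. ✗
Neither assignment is incentive-compatible.

None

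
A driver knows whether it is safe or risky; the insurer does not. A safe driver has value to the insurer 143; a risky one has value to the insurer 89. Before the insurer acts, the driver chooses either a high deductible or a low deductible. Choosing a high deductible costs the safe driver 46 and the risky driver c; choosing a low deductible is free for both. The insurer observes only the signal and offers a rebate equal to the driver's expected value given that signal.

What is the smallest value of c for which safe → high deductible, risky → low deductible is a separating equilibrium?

54

Under separation: high deductible → safe (pays 143); low deductible → risky (pays 89).
Safe: 143 − 46 = 97 ≥ 89 − 0 = 89. Holds regardless of c. ✓
Risky: 89 − 0 ≥ 143 − c, so c ≥ 143 − 89 = 54.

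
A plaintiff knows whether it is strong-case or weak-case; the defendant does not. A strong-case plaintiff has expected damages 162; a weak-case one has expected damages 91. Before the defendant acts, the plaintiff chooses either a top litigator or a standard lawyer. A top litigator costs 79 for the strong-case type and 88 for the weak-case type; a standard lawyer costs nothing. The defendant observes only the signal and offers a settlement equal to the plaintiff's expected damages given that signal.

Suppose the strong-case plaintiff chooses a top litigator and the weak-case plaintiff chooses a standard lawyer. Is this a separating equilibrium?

If types separate, top litigator earns payment 162 and standard lawyer earns 91.
Strong-case: top litigator gives 162 − 79 = 83; standard lawyer gives 91 − 0 = 91. Would deviate. ✗
Weak-case: standard lawyer gives 91 − 0 = 91; top litigator gives 162 − 88 = 74. No deviation. ✓

No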